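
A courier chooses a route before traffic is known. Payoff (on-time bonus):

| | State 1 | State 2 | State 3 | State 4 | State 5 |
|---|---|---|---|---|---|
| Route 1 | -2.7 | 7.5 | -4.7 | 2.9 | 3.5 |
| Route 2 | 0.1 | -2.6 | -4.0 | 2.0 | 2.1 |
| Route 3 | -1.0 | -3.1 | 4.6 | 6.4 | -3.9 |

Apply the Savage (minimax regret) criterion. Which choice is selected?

Column bests: State 1=0.1, State 2=7.5, State 3=4.6, State 4=6.4, State 5=3.5.
Route 1 regrets: 2.8, 0.0, 9.3, 3.5, 0.0 → max 9.3
Route 2 regrets: 0.0, 10.1, 8.6, 4.4, 1.4 → max 10.1
Route 3 regrets: 1.1, 10.6, 0.0, 0.0, 7.4 → max 10.6
Smallest max regret = 9.3 → Route 1.

Route 1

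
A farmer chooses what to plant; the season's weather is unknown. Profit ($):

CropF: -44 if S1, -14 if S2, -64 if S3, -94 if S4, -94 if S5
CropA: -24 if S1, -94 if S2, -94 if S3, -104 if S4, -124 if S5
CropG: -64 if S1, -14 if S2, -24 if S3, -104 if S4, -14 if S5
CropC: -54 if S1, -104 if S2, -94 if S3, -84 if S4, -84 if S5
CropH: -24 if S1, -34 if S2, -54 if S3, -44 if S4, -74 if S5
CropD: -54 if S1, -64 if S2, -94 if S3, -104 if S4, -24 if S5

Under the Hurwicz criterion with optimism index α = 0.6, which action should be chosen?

CropF: 0.6·(-14) + 0.4·(-94) = -46
CropA: 0.6·(-24) + 0.4·(-124) = -64
CropG: 0.6·(-14) + 0.4·(-104) = -50
CropC: 0.6·(-54) + 0.4·(-104) = -74
CropH: 0.6·(-24) + 0.4·(-74) = -44
CropD: 0.6·(-24) + 0.4·(-104) = -56
Highest Hurwicz score = -44 → CropH.

CropH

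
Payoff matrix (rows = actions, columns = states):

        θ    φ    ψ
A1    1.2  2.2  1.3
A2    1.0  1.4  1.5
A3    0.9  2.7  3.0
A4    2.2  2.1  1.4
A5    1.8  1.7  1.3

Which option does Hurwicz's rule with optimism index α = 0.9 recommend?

A3

A1: 0.9·2.2 + 0.1·1.2 = 2.1
A2: 0.9·1.5 + 0.1·1.0 = 1.45
A3: 0.9·3.0 + 0.1·0.9 = 2.79
A4: 0.9·2.2 + 0.1·1.4 = 2.12
A5: 0.9·1.8 + 0.1·1.3 = 1.75
Highest Hurwicz score = 2.79 → A3.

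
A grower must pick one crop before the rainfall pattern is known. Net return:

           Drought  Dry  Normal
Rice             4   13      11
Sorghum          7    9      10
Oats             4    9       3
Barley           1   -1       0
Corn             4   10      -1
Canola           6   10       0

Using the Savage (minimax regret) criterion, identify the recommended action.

Rice

Column bests: Drought=7, Dry=13, Normal=11.
Rice regrets: 3, 0, 0 → max 3
Sorghum regrets: 0, 4, 1 → max 4
Oats regrets: 3, 4, 8 → max 8
Barley regrets: 6, 14, 11 → max 14
Corn regrets: 3, 3, 12 → max 12
Canola regrets: 1, 3, 11 → max 11
Smallest max regret = 3 → Rice.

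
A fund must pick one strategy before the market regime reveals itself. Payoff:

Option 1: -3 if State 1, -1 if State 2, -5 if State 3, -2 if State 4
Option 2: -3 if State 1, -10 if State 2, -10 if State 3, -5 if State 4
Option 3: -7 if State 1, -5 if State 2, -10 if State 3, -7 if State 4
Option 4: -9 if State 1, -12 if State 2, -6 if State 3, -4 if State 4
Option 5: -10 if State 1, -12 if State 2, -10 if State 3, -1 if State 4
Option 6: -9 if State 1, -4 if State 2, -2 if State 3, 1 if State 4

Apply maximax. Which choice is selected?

Row maxima: Option 1=-1, Option 2=-3, Option 3=-5, Option 4=-4, Option 5=-1, Option 6=1
Best best-case = 1 → Option 6.

Option 6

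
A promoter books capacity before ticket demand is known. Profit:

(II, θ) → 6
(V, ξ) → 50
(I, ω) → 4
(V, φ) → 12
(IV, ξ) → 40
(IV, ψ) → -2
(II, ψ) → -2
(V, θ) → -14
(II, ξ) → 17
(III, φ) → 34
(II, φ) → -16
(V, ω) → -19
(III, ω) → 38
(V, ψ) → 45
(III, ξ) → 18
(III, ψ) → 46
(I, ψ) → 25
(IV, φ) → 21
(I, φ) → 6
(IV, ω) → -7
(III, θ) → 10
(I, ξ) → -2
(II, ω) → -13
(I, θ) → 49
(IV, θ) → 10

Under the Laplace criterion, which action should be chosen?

Row averages: I=16.4, II=-1.6, III=29.2, IV=12.4, V=14.8
Highest average = 29.2 → III.

III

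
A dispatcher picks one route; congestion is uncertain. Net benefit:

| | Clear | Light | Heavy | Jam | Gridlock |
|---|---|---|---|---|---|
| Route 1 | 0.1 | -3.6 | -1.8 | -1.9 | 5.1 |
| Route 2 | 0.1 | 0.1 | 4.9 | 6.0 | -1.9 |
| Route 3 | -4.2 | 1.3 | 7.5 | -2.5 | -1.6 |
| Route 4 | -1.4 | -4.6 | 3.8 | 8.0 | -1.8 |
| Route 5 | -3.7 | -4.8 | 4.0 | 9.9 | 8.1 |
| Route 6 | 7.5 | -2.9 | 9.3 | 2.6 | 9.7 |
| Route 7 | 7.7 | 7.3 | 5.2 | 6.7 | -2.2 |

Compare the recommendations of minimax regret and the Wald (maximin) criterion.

Column bests: Clear=7.7, Light=7.3, Heavy=9.3, Jam=9.9, Gridlock=9.7.
Route 1 regrets: 7.6, 10.9, 11.1, 11.8, 4.6 → max 11.8
Route 2 regrets: 7.6, 7.2, 4.4, 3.9, 11.6 → max 11.6
Route 3 regrets: 11.9, 6.0, 1.8, 12.4, 11.3 → max 12.4
Route 4 regrets: 9.1, 11.9, 5.5, 1.9, 11.5 → max 11.9
Route 5 regrets: 11.4, 12.1, 5.3, 0.0, 1.6 → max 12.1
Route 6 regrets: 0.2, 10.2, 0.0, 7.3, 0.0 → max 10.2
Route 7 regrets: 0.0, 0.0, 4.1, 3.2, 11.9 → max 11.9
Smallest max regret = 10.2 → Route 6.
Row minima: Route 1=-3.6, Route 2=-1.9, Route 3=-4.2, Route 4=-4.6, Route 5=-4.8, Route 6=-2.9, Route 7=-2.2
Best worst-case = -1.9 → Route 2.

minimax regret → Route 6; maximin → Route 2 (disagree)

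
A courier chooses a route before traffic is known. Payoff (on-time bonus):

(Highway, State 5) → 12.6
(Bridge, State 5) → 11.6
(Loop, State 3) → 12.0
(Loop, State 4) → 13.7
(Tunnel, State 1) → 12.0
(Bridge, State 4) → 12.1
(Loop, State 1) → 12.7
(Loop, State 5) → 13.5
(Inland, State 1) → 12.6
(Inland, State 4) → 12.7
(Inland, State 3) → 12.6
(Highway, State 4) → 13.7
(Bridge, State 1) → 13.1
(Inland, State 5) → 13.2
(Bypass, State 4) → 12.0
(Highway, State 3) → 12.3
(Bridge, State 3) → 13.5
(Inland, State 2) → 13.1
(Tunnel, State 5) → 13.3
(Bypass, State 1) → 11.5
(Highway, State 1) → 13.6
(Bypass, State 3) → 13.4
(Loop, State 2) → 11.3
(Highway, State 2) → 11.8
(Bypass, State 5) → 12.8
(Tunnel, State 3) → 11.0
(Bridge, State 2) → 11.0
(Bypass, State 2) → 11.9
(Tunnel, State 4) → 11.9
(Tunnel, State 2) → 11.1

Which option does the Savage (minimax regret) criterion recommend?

Column bests: State 1=13.6, State 2=13.1, State 3=13.5, State 4=13.7, State 5=13.5.
Bypass regrets: 2.1, 1.2, 0.1, 1.7, 0.7 → max 2.1
Inland regrets: 1.0, 0.0, 0.9, 1.0, 0.3 → max 1.0
Highway regrets: 0.0, 1.3, 1.2, 0.0, 0.9 → max 1.3
Tunnel regrets: 1.6, 2.0, 2.5, 1.8, 0.2 → max 2.5
Bridge regrets: 0.5, 2.1, 0.0, 1.6, 1.9 → max 2.1
Loop regrets: 0.9, 1.8, 1.5, 0.0, 0.0 → max 1.8
Smallest max regret = 1.0 → Inland.

Inland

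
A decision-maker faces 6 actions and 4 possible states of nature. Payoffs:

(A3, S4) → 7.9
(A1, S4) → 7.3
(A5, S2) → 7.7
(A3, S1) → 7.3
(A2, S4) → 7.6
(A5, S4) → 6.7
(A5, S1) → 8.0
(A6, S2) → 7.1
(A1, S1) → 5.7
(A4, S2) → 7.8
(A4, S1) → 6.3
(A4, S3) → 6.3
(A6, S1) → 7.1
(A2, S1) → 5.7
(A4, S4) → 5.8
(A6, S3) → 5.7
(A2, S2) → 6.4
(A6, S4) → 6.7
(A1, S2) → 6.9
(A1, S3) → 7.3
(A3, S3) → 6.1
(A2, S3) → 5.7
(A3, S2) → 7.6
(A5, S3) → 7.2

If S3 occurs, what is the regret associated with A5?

0.1

Best payoff under S3 is 7.3.
Regret = 7.3 − 7.2 = 0.1.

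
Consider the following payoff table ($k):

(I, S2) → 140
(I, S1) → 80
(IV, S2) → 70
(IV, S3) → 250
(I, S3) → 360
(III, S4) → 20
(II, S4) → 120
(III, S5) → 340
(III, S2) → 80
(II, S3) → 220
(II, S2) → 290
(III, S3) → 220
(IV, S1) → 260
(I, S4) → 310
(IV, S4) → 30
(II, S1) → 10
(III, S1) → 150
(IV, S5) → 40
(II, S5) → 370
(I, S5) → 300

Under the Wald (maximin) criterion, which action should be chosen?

I

Row minima: I=80, II=10, III=20, IV=30
Best worst-case = 80 → I.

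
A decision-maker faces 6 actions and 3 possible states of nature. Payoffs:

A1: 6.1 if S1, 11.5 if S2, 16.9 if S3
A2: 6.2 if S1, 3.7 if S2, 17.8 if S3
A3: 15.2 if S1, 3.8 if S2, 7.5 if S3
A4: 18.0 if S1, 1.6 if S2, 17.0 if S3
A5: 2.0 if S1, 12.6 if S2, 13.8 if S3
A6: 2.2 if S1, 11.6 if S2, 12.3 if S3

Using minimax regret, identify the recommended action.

Column bests: S1=18.0, S2=12.6, S3=17.8.
A1 regrets: 11.9, 1.1, 0.9 → max 11.9
A2 regrets: 11.8, 8.9, 0.0 → max 11.8
A3 regrets: 2.8, 8.8, 10.3 → max 10.3
A4 regrets: 0.0, 11.0, 0.8 → max 11.0
A5 regrets: 16.0, 0.0, 4.0 → max 16.0
A6 regrets: 15.8, 1.0, 5.5 → max 15.8
Smallest max regret = 10.3 → A3.

A3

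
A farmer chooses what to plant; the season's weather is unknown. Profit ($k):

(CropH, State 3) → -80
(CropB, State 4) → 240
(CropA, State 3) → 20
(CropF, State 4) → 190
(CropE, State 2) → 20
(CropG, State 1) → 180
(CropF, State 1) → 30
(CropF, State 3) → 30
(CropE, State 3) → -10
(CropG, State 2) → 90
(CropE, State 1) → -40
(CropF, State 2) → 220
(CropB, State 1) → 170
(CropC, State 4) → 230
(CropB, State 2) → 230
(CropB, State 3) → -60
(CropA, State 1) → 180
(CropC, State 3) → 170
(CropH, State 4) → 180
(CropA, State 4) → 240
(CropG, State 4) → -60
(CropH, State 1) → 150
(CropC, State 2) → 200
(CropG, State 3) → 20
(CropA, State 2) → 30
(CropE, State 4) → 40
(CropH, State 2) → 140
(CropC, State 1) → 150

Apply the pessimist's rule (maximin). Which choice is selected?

Row minima: CropH=-80, CropA=20, CropG=-60, CropC=150, CropB=-60, CropF=30, CropE=-40
Best worst-case = 150 → CropC.

CropC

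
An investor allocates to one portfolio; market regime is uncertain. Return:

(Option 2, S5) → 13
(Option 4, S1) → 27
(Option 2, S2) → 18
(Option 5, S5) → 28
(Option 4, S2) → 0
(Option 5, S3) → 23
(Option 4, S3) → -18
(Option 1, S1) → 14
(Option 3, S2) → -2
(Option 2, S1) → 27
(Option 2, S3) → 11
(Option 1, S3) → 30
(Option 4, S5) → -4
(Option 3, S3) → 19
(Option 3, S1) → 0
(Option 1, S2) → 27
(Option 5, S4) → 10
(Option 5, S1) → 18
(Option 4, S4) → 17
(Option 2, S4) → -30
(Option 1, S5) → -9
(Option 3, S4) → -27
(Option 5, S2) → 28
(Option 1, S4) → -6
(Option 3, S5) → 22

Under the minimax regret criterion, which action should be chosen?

Column bests: S1=27, S2=28, S3=30, S4=17, S5=28.
Option 1 regrets: 13, 1, 0, 23, 37 → max 37
Option 2 regrets: 0, 10, 19, 47, 15 → max 47
Option 3 regrets: 27, 30, 11, 44, 6 → max 44
Option 4 regrets: 0, 28, 48, 0, 32 → max 48
Option 5 regrets: 9, 0, 7, 7, 0 → max 9
Smallest max regret = 9 → Option 5.

Option 5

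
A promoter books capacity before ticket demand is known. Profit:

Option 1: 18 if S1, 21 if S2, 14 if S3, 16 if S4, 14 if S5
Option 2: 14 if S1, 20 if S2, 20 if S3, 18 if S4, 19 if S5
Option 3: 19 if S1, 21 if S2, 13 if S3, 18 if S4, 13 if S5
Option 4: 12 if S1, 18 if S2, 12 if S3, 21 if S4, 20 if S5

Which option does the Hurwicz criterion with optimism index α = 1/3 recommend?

Option 1

Option 1: 1/3·21 + 2/3·14 = 49/3
Option 2: 1/3·20 + 2/3·14 = 16
Option 3: 1/3·21 + 2/3·13 = 47/3
Option 4: 1/3·21 + 2/3·12 = 15
Highest Hurwicz score = 49/3 → Option 1.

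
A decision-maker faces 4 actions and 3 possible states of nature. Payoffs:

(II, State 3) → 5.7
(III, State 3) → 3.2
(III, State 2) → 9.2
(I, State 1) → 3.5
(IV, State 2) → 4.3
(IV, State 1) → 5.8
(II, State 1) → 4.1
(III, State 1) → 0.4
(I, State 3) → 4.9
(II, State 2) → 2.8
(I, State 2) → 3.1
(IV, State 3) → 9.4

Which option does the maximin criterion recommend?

Row minima: I=3.1, II=2.8, III=0.4, IV=4.3
Best worst-case = 4.3 → IV.

IV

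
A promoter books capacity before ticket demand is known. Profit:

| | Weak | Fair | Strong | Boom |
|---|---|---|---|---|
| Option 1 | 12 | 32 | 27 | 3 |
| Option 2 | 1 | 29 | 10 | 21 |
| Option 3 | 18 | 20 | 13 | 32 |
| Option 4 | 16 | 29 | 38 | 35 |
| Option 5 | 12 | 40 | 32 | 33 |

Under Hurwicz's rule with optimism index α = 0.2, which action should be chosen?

Option 4

Option 1: 0.2·32 + 0.8·3 = 8.8
Option 2: 0.2·29 + 0.8·1 = 6.6
Option 3: 0.2·32 + 0.8·13 = 16.8
Option 4: 0.2·38 + 0.8·16 = 20.4
Option 5: 0.2·40 + 0.8·12 = 17.6
Highest Hurwicz score = 20.4 → Option 4.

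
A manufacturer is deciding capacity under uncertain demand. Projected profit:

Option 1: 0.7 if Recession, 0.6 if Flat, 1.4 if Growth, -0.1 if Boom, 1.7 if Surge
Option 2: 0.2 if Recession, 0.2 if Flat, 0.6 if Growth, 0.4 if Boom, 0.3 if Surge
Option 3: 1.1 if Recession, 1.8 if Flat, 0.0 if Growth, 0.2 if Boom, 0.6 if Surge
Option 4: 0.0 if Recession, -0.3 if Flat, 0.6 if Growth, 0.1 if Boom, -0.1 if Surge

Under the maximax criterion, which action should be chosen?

Option 3

Row maxima: Option 1=1.7, Option 2=0.6, Option 3=1.8, Option 4=0.6
Best best-case = 1.8 → Option 3.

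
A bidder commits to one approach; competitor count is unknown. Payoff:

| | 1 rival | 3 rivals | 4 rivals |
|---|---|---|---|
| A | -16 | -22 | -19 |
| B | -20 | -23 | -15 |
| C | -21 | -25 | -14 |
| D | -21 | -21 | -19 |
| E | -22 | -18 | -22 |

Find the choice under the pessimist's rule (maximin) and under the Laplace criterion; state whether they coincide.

Row minima: A=-22, B=-23, C=-25, D=-21, E=-22
Best worst-case = -21 → D.
Row averages: A=-19, B=-58/3, C=-20, D=-61/3, E=-62/3
Highest average = -19 → A.

maximin → D; laplace → A (disagree)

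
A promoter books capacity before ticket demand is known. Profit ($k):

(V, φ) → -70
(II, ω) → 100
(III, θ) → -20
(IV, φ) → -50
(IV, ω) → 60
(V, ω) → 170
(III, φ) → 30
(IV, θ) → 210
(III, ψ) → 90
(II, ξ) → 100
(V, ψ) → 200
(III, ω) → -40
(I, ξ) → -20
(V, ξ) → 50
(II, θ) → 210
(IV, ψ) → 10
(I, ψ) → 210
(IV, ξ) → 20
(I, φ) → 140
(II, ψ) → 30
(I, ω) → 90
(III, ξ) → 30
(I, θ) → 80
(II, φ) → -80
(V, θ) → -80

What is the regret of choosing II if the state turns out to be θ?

Best payoff under θ is 210.
Regret = 210 − 210 = 0.

0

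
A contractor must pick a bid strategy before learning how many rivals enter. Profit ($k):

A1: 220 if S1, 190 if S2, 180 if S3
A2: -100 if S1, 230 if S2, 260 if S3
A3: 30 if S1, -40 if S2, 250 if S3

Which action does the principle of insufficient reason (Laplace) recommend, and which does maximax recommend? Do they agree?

laplace → A1; maximax → A2 (disagree)

Row averages: A1=590/3, A2=130, A3=80
Highest average = 590/3 → A1.
Row maxima: A1=220, A2=260, A3=250
Best best-case = 260 → A2.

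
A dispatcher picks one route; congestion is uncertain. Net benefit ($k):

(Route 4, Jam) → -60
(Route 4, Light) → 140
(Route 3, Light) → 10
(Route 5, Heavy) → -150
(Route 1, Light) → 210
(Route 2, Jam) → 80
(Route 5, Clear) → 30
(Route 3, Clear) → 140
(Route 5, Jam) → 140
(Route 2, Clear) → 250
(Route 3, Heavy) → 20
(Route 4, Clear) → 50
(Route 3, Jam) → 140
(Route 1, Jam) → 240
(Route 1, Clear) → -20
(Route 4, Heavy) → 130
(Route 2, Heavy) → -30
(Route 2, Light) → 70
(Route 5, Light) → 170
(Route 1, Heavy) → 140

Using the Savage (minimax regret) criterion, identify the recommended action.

Route 2

Column bests: Clear=250, Light=210, Heavy=140, Jam=240.
Route 1 regrets: 270, 0, 0, 0 → max 270
Route 2 regrets: 0, 140, 170, 160 → max 170
Route 3 regrets: 110, 200, 120, 100 → max 200
Route 4 regrets: 200, 70, 10, 300 → max 300
Route 5 regrets: 220, 40, 290, 100 → max 290
Smallest max regret = 170 → Route 2.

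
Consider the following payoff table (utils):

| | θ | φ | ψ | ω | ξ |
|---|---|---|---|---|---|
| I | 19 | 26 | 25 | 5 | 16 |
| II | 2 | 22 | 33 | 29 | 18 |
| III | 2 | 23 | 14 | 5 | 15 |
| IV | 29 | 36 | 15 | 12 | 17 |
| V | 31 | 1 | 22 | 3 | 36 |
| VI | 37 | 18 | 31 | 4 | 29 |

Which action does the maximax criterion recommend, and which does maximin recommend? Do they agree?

Row maxima: I=26, II=33, III=23, IV=36, V=36, VI=37
Best best-case = 37 → VI.
Row minima: I=5, II=2, III=2, IV=12, V=1, VI=4
Best worst-case = 12 → IV.

maximax → VI; maximin → IV (disagree)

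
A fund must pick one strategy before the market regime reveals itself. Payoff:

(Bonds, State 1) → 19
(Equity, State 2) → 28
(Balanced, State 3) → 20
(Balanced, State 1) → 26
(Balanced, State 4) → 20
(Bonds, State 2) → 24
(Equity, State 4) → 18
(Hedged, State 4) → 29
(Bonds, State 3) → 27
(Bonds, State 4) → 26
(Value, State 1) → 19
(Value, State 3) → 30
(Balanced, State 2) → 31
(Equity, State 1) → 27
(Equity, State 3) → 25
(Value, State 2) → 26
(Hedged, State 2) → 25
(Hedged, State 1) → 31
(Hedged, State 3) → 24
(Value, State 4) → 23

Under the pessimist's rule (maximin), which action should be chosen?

Row minima: Balanced=20, Bonds=19, Hedged=24, Value=19, Equity=18
Best worst-case = 24 → Hedged.

Hedged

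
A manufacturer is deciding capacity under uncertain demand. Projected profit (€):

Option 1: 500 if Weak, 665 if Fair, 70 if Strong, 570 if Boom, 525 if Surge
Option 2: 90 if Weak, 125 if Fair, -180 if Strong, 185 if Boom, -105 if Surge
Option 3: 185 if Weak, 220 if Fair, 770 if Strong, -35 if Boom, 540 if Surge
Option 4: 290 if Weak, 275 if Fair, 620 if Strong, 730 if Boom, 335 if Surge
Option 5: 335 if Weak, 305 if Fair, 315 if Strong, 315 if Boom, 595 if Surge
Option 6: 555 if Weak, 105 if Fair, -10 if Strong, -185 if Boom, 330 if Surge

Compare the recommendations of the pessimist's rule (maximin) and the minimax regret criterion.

Row minima: Option 1=70, Option 2=-180, Option 3=-35, Option 4=275, Option 5=305, Option 6=-185
Best worst-case = 305 → Option 5.
Column bests: Weak=555, Fair=665, Strong=770, Boom=730, Surge=595.
Option 1 regrets: 55, 0, 700, 160, 70 → max 700
Option 2 regrets: 465, 540, 950, 545, 700 → max 950
Option 3 regrets: 370, 445, 0, 765, 55 → max 765
Option 4 regrets: 265, 390, 150, 0, 260 → max 390
Option 5 regrets: 220, 360, 455, 415, 0 → max 455
Option 6 regrets: 0, 560, 780, 915, 265 → max 915
Smallest max regret = 390 → Option 4.

maximin → Option 5; minimax regret → Option 4 (disagree)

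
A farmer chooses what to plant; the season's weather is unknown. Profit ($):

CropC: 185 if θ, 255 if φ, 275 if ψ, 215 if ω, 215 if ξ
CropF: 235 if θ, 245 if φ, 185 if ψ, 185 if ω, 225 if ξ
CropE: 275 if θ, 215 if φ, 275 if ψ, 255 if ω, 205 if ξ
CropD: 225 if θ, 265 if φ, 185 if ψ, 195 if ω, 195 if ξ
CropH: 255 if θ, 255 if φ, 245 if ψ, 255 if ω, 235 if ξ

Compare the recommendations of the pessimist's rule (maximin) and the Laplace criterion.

maximin → CropH; laplace → CropH (agree)

Row minima: CropC=185, CropF=185, CropE=205, CropD=185, CropH=235
Best worst-case = 235 → CropH.
Row averages: CropC=229, CropF=215, CropE=245, CropD=213, CropH=249
Highest average = 249 → CropH.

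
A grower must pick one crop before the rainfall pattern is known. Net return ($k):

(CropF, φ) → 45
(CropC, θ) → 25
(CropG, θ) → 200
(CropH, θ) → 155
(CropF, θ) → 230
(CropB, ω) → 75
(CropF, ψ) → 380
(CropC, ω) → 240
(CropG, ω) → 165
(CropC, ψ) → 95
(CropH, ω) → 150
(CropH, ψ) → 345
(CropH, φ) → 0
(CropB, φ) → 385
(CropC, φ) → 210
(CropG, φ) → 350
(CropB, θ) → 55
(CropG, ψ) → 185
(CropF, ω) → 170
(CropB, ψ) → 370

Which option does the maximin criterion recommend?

CropG

Row minima: CropB=55, CropG=165, CropH=0, CropC=25, CropF=45
Best worst-case = 165 → CropG.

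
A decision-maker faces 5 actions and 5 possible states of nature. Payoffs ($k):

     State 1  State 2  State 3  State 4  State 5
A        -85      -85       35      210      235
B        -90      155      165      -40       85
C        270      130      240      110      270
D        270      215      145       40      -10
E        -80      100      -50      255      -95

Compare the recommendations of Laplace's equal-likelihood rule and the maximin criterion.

laplace → C; maximin → C (agree)

Row averages: A=62, B=55, C=204, D=132, E=26
Highest average = 204 → C.
Row minima: A=-85, B=-90, C=110, D=-10, E=-95
Best worst-case = 110 → C.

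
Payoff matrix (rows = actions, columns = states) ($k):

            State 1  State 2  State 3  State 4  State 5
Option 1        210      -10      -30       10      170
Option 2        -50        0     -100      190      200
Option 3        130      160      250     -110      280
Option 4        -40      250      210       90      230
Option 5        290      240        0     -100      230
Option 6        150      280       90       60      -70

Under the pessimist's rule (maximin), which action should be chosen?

Row minima: Option 1=-30, Option 2=-100, Option 3=-110, Option 4=-40, Option 5=-100, Option 6=-70
Best worst-case = -30 → Option 1.

Option 1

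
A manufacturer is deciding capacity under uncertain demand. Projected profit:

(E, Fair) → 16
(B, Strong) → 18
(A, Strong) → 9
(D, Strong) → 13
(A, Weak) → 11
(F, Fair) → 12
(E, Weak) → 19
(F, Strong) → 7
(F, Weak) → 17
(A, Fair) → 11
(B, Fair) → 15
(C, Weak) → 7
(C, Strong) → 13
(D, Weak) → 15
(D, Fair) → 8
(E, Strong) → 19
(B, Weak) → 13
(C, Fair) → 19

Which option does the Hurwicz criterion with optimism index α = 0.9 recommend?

E

A: 0.9·11 + 0.1·9 = 10.8
B: 0.9·18 + 0.1·13 = 17.5
C: 0.9·19 + 0.1·7 = 17.8
D: 0.9·15 + 0.1·8 = 14.3
E: 0.9·19 + 0.1·16 = 18.7
F: 0.9·17 + 0.1·7 = 16
Highest Hurwicz score = 18.7 → E.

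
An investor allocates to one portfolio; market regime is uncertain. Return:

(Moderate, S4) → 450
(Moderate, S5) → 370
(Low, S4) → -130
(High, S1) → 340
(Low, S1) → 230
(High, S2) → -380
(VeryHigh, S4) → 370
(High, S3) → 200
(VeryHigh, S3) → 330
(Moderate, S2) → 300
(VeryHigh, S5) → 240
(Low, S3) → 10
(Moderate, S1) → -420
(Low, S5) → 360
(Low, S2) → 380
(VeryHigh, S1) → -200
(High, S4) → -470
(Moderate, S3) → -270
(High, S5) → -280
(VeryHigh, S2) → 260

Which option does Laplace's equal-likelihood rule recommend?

VeryHigh

Row averages: Low=170, Moderate=86, High=-118, VeryHigh=200
Highest average = 200 → VeryHigh.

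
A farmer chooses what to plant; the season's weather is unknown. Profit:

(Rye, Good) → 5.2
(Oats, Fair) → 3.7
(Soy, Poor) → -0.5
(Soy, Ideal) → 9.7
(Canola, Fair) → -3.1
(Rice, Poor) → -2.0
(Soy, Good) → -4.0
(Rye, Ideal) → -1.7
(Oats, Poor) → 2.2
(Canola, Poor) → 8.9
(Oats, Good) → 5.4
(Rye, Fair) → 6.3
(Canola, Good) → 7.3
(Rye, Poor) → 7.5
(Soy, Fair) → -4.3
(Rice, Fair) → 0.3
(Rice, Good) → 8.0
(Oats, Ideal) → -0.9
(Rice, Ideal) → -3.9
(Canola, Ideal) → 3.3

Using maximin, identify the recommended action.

Oats

Row minima: Rye=-1.7, Rice=-3.9, Oats=-0.9, Soy=-4.3, Canola=-3.1
Best worst-case = -0.9 → Oats.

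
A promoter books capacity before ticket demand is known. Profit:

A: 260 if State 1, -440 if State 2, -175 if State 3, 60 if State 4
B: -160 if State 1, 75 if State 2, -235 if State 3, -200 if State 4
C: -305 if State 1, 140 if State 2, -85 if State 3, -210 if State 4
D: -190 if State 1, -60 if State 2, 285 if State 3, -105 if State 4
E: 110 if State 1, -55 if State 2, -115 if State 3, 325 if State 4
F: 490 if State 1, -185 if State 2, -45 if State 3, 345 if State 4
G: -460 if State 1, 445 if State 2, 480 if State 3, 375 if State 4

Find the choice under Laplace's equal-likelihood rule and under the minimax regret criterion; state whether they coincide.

laplace → G; minimax regret → E (disagree)

Row averages: A=-73.75, B=-130, C=-115, D=-17.5, E=66.25, F=151.25, G=210
Highest average = 210 → G.
Column bests: State 1=490, State 2=445, State 3=480, State 4=375.
A regrets: 230, 885, 655, 315 → max 885
B regrets: 650, 370, 715, 575 → max 715
C regrets: 795, 305, 565, 585 → max 795
D regrets: 680, 505, 195, 480 → max 680
E regrets: 380, 500, 595, 50 → max 595
F regrets: 0, 630, 525, 30 → max 630
G regrets: 950, 0, 0, 0 → max 950
Smallest max regret = 595 → E.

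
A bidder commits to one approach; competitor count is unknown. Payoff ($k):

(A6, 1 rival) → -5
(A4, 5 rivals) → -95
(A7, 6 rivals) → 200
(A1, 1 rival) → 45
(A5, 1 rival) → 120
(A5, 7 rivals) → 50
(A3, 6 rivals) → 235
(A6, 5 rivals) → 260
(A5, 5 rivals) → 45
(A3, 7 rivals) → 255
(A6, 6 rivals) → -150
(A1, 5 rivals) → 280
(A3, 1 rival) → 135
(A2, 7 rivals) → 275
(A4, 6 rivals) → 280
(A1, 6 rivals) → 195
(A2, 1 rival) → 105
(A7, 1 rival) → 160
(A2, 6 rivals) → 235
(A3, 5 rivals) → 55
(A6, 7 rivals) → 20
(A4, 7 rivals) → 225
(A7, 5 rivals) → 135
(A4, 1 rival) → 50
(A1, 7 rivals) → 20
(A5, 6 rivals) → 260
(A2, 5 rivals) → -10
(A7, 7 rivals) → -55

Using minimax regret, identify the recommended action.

A3

Column bests: 1 rival=160, 5 rivals=280, 6 rivals=280, 7 rivals=275.
A1 regrets: 115, 0, 85, 255 → max 255
A2 regrets: 55, 290, 45, 0 → max 290
A3 regrets: 25, 225, 45, 20 → max 225
A4 regrets: 110, 375, 0, 50 → max 375
A5 regrets: 40, 235, 20, 225 → max 235
A6 regrets: 165, 20, 430, 255 → max 430
A7 regrets: 0, 145, 80, 330 → max 330
Smallest max regret = 225 → A3.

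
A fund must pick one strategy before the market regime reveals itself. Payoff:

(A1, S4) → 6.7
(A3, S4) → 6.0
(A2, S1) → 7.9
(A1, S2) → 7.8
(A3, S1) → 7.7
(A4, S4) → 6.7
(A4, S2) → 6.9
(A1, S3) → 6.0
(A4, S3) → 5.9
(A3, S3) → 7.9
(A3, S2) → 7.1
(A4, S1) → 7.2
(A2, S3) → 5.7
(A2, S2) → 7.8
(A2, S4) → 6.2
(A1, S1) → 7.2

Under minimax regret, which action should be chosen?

A3

Column bests: S1=7.9, S2=7.8, S3=7.9, S4=6.7.
A1 regrets: 0.7, 0.0, 1.9, 0.0 → max 1.9
A2 regrets: 0.0, 0.0, 2.2, 0.5 → max 2.2
A3 regrets: 0.2, 0.7, 0.0, 0.7 → max 0.7
A4 regrets: 0.7, 0.9, 2.0, 0.0 → max 2.0
Smallest max regret = 0.7 → A3.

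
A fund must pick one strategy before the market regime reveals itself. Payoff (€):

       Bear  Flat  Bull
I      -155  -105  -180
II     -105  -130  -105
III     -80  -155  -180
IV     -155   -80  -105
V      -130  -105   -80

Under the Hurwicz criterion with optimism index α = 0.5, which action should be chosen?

I: 0.5·(-105) + 0.5·(-180) = -142.5
II: 0.5·(-105) + 0.5·(-130) = -117.5
III: 0.5·(-80) + 0.5·(-180) = -130
IV: 0.5·(-80) + 0.5·(-155) = -117.5
V: 0.5·(-80) + 0.5·(-130) = -105
Highest Hurwicz score = -105 → V.

V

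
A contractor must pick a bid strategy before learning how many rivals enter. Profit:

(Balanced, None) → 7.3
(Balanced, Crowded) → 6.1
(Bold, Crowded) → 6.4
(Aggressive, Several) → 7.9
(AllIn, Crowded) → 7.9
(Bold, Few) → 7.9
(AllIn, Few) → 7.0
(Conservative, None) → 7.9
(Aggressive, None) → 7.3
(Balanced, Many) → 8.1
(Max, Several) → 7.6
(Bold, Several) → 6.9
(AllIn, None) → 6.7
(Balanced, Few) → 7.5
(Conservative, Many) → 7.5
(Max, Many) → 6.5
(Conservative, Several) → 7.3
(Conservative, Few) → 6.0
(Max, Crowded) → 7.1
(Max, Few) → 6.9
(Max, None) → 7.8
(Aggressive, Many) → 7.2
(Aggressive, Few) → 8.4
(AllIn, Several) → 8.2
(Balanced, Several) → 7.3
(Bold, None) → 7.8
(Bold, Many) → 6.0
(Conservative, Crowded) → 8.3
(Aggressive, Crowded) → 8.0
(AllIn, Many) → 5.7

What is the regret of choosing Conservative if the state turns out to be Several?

Best payoff under Several is 8.2.
Regret = 8.2 − 7.3 = 0.9.

0.9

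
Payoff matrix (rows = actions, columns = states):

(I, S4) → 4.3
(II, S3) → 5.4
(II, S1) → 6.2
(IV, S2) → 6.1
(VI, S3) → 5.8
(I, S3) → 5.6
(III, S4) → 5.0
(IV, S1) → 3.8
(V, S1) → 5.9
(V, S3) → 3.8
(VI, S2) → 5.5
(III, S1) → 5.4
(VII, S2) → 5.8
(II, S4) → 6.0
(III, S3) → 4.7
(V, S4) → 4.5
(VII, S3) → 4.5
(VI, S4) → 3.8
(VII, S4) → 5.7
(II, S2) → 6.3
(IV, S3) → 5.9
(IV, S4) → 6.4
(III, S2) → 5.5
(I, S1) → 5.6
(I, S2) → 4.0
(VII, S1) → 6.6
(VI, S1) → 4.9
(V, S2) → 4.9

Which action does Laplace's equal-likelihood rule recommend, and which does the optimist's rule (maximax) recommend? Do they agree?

laplace → II; maximax → VII (disagree)

Row averages: I=4.875, II=5.975, III=5.15, IV=5.55, V=4.775, VI=5, VII=5.65
Highest average = 5.975 → II.
Row maxima: I=5.6, II=6.3, III=5.5, IV=6.4, V=5.9, VI=5.8, VII=6.6
Best best-case = 6.6 → VII.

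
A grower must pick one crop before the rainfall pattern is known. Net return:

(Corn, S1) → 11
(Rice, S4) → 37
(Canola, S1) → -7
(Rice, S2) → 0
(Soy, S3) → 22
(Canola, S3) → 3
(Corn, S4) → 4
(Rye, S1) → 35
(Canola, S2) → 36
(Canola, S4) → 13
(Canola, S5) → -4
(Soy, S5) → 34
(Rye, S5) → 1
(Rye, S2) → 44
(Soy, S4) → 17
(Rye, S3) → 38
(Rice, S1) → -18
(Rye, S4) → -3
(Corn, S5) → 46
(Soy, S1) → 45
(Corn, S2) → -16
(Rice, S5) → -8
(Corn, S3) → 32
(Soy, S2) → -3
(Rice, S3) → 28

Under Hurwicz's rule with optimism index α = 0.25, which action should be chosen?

Rye: 0.25·44 + 0.75·(-3) = 8.75
Canola: 0.25·36 + 0.75·(-7) = 3.75
Corn: 0.25·46 + 0.75·(-16) = -0.5
Soy: 0.25·45 + 0.75·(-3) = 9
Rice: 0.25·37 + 0.75·(-18) = -4.25
Highest Hurwicz score = 9 → Soy.

Soy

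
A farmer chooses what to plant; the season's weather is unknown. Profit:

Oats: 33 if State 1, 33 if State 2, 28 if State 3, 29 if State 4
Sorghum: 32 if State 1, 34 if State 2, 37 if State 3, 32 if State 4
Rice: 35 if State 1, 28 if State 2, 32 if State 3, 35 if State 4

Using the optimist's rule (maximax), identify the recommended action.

Sorghum

Row maxima: Oats=33, Sorghum=37, Rice=35
Best best-case = 37 → Sorghum.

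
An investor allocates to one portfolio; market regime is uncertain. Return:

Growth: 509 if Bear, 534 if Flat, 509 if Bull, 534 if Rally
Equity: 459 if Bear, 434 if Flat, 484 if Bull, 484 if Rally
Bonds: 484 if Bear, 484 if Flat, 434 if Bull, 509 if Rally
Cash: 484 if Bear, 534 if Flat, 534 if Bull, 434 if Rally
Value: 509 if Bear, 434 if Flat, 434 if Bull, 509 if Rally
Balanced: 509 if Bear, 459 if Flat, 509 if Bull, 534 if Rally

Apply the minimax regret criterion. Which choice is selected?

Growth

Column bests: Bear=509, Flat=534, Bull=534, Rally=534.
Growth regrets: 0, 0, 25, 0 → max 25
Equity regrets: 50, 100, 50, 50 → max 100
Bonds regrets: 25, 50, 100, 25 → max 100
Cash regrets: 25, 0, 0, 100 → max 100
Value regrets: 0, 100, 100, 25 → max 100
Balanced regrets: 0, 75, 25, 0 → max 75
Smallest max regret = 25 → Growth.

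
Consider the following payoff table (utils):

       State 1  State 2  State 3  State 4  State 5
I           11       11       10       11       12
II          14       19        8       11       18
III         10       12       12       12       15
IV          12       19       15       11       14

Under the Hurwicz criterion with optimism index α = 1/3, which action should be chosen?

IV

I: 1/3·12 + 2/3·10 = 32/3
II: 1/3·19 + 2/3·8 = 35/3
III: 1/3·15 + 2/3·10 = 35/3
IV: 1/3·19 + 2/3·11 = 41/3
Highest Hurwicz score = 41/3 → IV.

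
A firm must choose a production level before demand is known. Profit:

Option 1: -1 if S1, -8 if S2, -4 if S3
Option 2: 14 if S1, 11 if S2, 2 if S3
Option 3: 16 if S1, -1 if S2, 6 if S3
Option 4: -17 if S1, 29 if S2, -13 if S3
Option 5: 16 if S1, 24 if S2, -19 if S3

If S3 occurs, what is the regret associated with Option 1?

Best payoff under S3 is 6.
Regret = 6 − (-4) = 10.

10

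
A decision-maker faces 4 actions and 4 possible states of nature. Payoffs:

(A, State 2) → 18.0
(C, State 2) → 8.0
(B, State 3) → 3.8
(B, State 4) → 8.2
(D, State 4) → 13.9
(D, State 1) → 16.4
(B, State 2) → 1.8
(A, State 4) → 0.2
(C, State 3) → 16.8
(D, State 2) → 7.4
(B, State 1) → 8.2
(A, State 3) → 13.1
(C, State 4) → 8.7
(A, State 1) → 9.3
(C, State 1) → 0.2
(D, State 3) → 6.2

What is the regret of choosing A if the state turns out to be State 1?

7.1

Best payoff under State 1 is 16.4.
Regret = 16.4 − 9.3 = 7.1.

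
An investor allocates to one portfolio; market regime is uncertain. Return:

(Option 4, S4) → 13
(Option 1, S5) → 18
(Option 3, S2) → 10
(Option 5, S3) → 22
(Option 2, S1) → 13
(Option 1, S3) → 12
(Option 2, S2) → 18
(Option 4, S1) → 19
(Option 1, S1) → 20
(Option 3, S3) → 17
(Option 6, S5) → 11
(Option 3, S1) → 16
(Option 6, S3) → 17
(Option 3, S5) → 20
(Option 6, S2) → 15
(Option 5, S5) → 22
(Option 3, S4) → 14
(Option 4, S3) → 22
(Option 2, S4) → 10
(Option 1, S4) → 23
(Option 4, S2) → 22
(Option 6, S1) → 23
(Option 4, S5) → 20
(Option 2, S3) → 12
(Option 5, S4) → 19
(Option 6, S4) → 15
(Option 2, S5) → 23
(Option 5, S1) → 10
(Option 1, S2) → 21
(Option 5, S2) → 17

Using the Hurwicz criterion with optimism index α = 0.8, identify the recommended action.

Option 1: 0.8·23 + 0.2·12 = 20.8
Option 2: 0.8·23 + 0.2·10 = 20.4
Option 3: 0.8·20 + 0.2·10 = 18
Option 4: 0.8·22 + 0.2·13 = 20.2
Option 5: 0.8·22 + 0.2·10 = 19.6
Option 6: 0.8·23 + 0.2·11 = 20.6
Highest Hurwicz score = 20.8 → Option 1.

Option 1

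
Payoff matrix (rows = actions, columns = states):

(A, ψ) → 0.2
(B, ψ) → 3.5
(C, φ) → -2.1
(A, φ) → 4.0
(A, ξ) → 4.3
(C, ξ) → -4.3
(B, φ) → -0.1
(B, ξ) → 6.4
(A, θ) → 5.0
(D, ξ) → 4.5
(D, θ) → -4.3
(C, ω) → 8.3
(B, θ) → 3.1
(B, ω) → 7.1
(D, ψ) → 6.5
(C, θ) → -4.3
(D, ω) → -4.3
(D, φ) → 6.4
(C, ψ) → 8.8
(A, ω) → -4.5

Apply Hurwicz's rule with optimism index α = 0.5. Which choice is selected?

A: 0.5·5.0 + 0.5·(-4.5) = 0.25
B: 0.5·7.1 + 0.5·(-0.1) = 3.5
C: 0.5·8.8 + 0.5·(-4.3) = 2.25
D: 0.5·6.5 + 0.5·(-4.3) = 1.1
Highest Hurwicz score = 3.5 → B.

B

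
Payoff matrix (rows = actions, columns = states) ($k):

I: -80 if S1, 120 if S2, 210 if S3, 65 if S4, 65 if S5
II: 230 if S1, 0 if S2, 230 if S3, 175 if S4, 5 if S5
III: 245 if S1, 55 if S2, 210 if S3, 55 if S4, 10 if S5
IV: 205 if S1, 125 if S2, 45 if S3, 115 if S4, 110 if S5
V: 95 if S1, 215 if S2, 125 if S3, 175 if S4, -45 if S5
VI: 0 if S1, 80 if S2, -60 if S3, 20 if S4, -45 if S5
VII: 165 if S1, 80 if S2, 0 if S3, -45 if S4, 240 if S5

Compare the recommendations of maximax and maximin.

maximax → III; maximin → IV (disagree)

Row maxima: I=210, II=230, III=245, IV=205, V=215, VI=80, VII=240
Best best-case = 245 → III.
Row minima: I=-80, II=0, III=10, IV=45, V=-45, VI=-60, VII=-45
Best worst-case = 45 → IV.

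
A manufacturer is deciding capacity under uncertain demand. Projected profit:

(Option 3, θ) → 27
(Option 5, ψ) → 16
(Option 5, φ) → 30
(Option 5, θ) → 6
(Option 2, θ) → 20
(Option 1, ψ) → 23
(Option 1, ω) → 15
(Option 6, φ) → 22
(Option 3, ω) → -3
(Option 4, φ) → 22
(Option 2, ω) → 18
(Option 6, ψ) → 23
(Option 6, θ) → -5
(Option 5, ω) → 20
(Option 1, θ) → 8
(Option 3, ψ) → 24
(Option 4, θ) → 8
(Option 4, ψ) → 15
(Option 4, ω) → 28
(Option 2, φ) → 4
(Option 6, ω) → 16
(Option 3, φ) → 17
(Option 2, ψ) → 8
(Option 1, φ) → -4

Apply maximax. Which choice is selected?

Option 5

Row maxima: Option 1=23, Option 2=20, Option 3=27, Option 4=28, Option 5=30, Option 6=23
Best best-case = 30 → Option 5.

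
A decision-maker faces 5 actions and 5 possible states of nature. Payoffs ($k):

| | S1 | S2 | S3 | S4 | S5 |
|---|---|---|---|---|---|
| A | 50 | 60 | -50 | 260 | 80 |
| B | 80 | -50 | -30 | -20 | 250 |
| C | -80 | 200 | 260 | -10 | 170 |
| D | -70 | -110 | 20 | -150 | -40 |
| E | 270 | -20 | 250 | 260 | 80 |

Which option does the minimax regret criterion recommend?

E

Column bests: S1=270, S2=200, S3=260, S4=260, S5=250.
A regrets: 220, 140, 310, 0, 170 → max 310
B regrets: 190, 250, 290, 280, 0 → max 290
C regrets: 350, 0, 0, 270, 80 → max 350
D regrets: 340, 310, 240, 410, 290 → max 410
E regrets: 0, 220, 10, 0, 170 → max 220
Smallest max regret = 220 → E.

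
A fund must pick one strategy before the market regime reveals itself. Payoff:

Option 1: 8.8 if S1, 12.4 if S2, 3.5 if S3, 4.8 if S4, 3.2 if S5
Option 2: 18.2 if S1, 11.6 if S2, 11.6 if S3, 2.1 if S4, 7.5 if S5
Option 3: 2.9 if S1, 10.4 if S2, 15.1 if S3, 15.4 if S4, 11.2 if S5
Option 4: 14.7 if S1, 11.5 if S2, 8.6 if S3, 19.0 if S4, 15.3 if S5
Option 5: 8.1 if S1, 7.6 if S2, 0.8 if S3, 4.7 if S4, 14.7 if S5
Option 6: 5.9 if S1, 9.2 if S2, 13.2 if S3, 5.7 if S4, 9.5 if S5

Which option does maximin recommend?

Option 4

Row minima: Option 1=3.2, Option 2=2.1, Option 3=2.9, Option 4=8.6, Option 5=0.8, Option 6=5.7
Best worst-case = 8.6 → Option 4.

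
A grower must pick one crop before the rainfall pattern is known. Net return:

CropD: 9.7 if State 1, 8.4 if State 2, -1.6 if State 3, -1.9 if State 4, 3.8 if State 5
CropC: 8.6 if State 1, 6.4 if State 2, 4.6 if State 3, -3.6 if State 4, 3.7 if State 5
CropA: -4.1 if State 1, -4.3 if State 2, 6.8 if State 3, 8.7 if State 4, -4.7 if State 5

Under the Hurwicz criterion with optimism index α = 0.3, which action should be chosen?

CropD: 0.3·9.7 + 0.7·(-1.9) = 1.58
CropC: 0.3·8.6 + 0.7·(-3.6) = 0.06
CropA: 0.3·8.7 + 0.7·(-4.7) = -0.68
Highest Hurwicz score = 1.58 → CropD.

CropD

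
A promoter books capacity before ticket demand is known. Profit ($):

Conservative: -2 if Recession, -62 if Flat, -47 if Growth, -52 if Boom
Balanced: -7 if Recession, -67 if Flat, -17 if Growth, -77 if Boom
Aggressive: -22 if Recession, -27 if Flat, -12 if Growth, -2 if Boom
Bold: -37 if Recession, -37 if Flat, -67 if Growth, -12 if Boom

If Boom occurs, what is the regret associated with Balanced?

75

Best payoff under Boom is -2.
Regret = -2 − (-77) = 75.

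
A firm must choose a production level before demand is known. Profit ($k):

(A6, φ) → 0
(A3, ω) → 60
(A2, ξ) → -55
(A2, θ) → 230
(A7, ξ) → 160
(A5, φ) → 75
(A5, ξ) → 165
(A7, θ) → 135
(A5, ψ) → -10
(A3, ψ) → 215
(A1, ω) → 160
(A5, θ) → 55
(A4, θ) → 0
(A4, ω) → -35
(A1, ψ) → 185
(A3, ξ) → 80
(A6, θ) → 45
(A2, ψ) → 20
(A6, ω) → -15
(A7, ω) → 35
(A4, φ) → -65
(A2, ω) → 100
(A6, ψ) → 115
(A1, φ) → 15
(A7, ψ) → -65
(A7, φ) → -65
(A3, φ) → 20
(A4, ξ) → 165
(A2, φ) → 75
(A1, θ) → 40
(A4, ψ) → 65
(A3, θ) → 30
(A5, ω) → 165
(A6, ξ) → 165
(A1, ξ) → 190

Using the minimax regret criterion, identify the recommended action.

Column bests: θ=230, φ=75, ψ=215, ω=165, ξ=190.
A1 regrets: 190, 60, 30, 5, 0 → max 190
A2 regrets: 0, 0, 195, 65, 245 → max 245
A3 regrets: 200, 55, 0, 105, 110 → max 200
A4 regrets: 230, 140, 150, 200, 25 → max 230
A5 regrets: 175, 0, 225, 0, 25 → max 225
A6 regrets: 185, 75, 100, 180, 25 → max 185
A7 regrets: 95, 140, 280, 130, 30 → max 280
Smallest max regret = 185 → A6.

A6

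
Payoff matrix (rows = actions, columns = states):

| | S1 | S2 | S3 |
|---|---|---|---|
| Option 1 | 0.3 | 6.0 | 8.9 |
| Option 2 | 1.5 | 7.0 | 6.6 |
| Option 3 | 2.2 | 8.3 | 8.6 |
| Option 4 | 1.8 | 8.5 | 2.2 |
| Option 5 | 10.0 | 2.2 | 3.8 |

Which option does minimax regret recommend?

Option 5

Column bests: S1=10.0, S2=8.5, S3=8.9.
Option 1 regrets: 9.7, 2.5, 0.0 → max 9.7
Option 2 regrets: 8.5, 1.5, 2.3 → max 8.5
Option 3 regrets: 7.8, 0.2, 0.3 → max 7.8
Option 4 regrets: 8.2, 0.0, 6.7 → max 8.2
Option 5 regrets: 0.0, 6.3, 5.1 → max 6.3
Smallest max regret = 6.3 → Option 5.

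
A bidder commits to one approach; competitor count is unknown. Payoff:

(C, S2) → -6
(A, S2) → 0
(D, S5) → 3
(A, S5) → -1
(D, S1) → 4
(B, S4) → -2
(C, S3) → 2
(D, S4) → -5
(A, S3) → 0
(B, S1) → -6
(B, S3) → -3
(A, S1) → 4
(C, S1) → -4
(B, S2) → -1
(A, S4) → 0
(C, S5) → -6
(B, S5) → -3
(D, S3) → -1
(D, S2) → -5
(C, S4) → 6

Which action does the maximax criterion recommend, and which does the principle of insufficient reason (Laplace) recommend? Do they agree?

maximax → C; laplace → A (disagree)

Row maxima: A=4, B=-1, C=6, D=4
Best best-case = 6 → C.
Row averages: A=0.6, B=-3, C=-1.6, D=-0.8
Highest average = 0.6 → A.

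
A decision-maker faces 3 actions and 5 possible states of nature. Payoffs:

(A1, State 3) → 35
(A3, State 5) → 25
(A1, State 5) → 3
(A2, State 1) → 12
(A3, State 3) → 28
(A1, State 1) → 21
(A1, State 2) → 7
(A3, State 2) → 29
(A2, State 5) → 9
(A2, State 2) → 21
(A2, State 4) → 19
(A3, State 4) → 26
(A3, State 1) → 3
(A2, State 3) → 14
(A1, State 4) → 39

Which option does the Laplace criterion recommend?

Row averages: A1=21, A2=15, A3=22.2
Highest average = 22.2 → A3.

A3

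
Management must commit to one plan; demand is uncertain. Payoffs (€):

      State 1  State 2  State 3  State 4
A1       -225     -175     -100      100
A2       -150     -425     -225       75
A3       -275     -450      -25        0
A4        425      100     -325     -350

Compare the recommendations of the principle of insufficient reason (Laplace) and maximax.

Row averages: A1=-100, A2=-181.25, A3=-187.5, A4=-37.5
Highest average = -37.5 → A4.
Row maxima: A1=100, A2=75, A3=0, A4=425
Best best-case = 425 → A4.

laplace → A4; maximax → A4 (agree)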